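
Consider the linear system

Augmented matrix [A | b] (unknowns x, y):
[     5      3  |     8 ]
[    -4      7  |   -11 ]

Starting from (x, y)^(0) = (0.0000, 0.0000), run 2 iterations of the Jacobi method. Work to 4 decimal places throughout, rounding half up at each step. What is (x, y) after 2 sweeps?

Iteration 1:
  x = (8 - (3)·0.0000) / (5) = 1.6000
  y = (-11 - (-4)·0.0000) / (7) = -1.5714
Iteration 2:
  x = (8 - (3)·-1.5714) / (5) = 2.5428
  y = (-11 - (-4)·1.6000) / (7) = -0.6571

(2.5428, -0.6571)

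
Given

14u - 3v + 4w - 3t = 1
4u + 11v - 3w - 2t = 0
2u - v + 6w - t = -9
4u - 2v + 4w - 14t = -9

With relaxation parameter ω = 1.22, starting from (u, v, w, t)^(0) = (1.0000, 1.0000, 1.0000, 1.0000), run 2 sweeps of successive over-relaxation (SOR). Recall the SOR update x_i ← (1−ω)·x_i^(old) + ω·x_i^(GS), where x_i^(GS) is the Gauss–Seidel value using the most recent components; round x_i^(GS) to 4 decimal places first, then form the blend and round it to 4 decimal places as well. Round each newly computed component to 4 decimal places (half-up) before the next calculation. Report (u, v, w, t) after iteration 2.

Iteration 1:
  u: GS value = (1 - (-3)·1.0000 - (4)·1.0000 - (-3)·1.0000) / (14) = 0.2143;  u ← (1−ω)·1.0000 + ω·0.2143 = 0.0414
  v: GS value = (0 - (4)·0.0414 - (-3)·1.0000 - (-2)·1.0000) / (11) = 0.4395;  v ← (1−ω)·1.0000 + ω·0.4395 = 0.3162
  w: GS value = (-9 - (2)·0.0414 - (-1)·0.3162 - (-1)·1.0000) / (6) = -1.2944;  w ← (1−ω)·1.0000 + ω·-1.2944 = -1.7992
  t: GS value = (-9 - (4)·0.0414 - (-2)·0.3162 - (4)·-1.7992) / (-14) = 0.0955;  t ← (1−ω)·1.0000 + ω·0.0955 = -0.1035
Iteration 2:
  u: GS value = (1 - (-3)·0.3162 - (4)·-1.7992 - (-3)·-0.1035) / (14) = 0.6311;  u ← (1−ω)·0.0414 + ω·0.6311 = 0.7608
  v: GS value = (0 - (4)·0.7608 - (-3)·-1.7992 - (-2)·-0.1035) / (11) = -0.7862;  v ← (1−ω)·0.3162 + ω·-0.7862 = -1.0287
  w: GS value = (-9 - (2)·0.7608 - (-1)·-1.0287 - (-1)·-0.1035) / (6) = -1.9423;  w ← (1−ω)·-1.7992 + ω·-1.9423 = -1.9738
  t: GS value = (-9 - (4)·0.7608 - (-2)·-1.0287 - (4)·-1.9738) / (-14) = 0.4432;  t ← (1−ω)·-0.1035 + ω·0.4432 = 0.5635

(0.7608, -1.0287, -1.9738, 0.5635)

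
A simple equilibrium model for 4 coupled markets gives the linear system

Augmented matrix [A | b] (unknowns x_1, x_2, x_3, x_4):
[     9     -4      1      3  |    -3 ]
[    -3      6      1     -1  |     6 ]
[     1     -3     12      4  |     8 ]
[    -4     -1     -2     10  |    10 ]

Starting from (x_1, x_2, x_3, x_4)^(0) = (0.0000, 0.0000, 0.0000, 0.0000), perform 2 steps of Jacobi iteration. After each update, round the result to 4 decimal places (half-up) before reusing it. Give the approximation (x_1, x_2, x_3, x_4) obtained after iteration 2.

Iteration 1:
  x_1 = (-3 - (-4)·0.0000 - (1)·0.0000 - (3)·0.0000) / (9) = -0.3333
  x_2 = (6 - (-3)·0.0000 - (1)·0.0000 - (-1)·0.0000) / (6) = 1.0000
  x_3 = (8 - (1)·0.0000 - (-3)·0.0000 - (4)·0.0000) / (12) = 0.6667
  x_4 = (10 - (-4)·0.0000 - (-1)·0.0000 - (-2)·0.0000) / (10) = 1.0000
Iteration 2:
  x_1 = (-3 - (-4)·1.0000 - (1)·0.6667 - (3)·1.0000) / (9) = -0.2963
  x_2 = (6 - (-3)·-0.3333 - (1)·0.6667 - (-1)·1.0000) / (6) = 0.8889
  x_3 = (8 - (1)·-0.3333 - (-3)·1.0000 - (4)·1.0000) / (12) = 0.6111
  x_4 = (10 - (-4)·-0.3333 - (-1)·1.0000 - (-2)·0.6667) / (10) = 1.1000

(-0.2963, 0.8889, 0.6111, 1.1000)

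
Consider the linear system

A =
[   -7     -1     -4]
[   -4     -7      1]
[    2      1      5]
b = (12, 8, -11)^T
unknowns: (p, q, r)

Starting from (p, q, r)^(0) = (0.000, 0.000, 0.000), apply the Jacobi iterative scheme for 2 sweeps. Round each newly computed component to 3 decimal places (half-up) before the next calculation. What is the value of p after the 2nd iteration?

-0.294

Iteration 1:
  p = (12 - (-1)·0.000 - (-4)·0.000) / (-7) = -1.714
  q = (8 - (-4)·0.000 - (1)·0.000) / (-7) = -1.143
  r = (-11 - (2)·0.000 - (1)·0.000) / (5) = -2.200
Iteration 2:
  p = (12 - (-1)·-1.143 - (-4)·-2.200) / (-7) = -0.294
  q = (8 - (-4)·-1.714 - (1)·-2.200) / (-7) = -0.478
  r = (-11 - (2)·-1.714 - (1)·-1.143) / (5) = -1.286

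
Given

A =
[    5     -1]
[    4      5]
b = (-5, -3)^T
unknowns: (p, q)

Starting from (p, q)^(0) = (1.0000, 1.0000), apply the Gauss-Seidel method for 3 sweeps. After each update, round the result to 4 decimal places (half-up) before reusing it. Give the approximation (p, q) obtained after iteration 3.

Iteration 1:
  p = (-5 - (-1)·1.0000) / (5) = -0.8000
  q = (-3 - (4)·-0.8000) / (5) = 0.0400
Iteration 2:
  p = (-5 - (-1)·0.0400) / (5) = -0.9920
  q = (-3 - (4)·-0.9920) / (5) = 0.1936
Iteration 3:
  p = (-5 - (-1)·0.1936) / (5) = -0.9613
  q = (-3 - (4)·-0.9613) / (5) = 0.1690

(-0.9613, 0.1690)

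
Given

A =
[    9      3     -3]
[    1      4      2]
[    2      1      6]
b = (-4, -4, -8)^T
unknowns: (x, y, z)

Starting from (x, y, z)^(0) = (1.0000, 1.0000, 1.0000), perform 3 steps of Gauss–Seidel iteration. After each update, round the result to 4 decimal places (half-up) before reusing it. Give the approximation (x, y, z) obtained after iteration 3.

(-0.6813, -0.2503, -1.0645)

Iteration 1:
  x = (-4 - (3)·1.0000 - (-3)·1.0000) / (9) = -0.4444
  y = (-4 - (1)·-0.4444 - (2)·1.0000) / (4) = -1.3889
  z = (-8 - (2)·-0.4444 - (1)·-1.3889) / (6) = -0.9537
Iteration 2:
  x = (-4 - (3)·-1.3889 - (-3)·-0.9537) / (9) = -0.2994
  y = (-4 - (1)·-0.2994 - (2)·-0.9537) / (4) = -0.4483
  z = (-8 - (2)·-0.2994 - (1)·-0.4483) / (6) = -1.1588
Iteration 3:
  x = (-4 - (3)·-0.4483 - (-3)·-1.1588) / (9) = -0.6813
  y = (-4 - (1)·-0.6813 - (2)·-1.1588) / (4) = -0.2503
  z = (-8 - (2)·-0.6813 - (1)·-0.2503) / (6) = -1.0645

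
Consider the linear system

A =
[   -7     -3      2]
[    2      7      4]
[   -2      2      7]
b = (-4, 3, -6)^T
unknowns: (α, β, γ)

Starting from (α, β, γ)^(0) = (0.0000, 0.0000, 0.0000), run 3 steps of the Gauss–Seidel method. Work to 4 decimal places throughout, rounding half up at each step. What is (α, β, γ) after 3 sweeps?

Iteration 1:
  α = (-4 - (-3)·0.0000 - (2)·0.0000) / (-7) = 0.5714
  β = (3 - (2)·0.5714 - (4)·0.0000) / (7) = 0.2653
  γ = (-6 - (-2)·0.5714 - (2)·0.2653) / (7) = -0.7697
Iteration 2:
  α = (-4 - (-3)·0.2653 - (2)·-0.7697) / (-7) = 0.2378
  β = (3 - (2)·0.2378 - (4)·-0.7697) / (7) = 0.8005
  γ = (-6 - (-2)·0.2378 - (2)·0.8005) / (7) = -1.0179
Iteration 3:
  α = (-4 - (-3)·0.8005 - (2)·-1.0179) / (-7) = -0.0625
  β = (3 - (2)·-0.0625 - (4)·-1.0179) / (7) = 1.0281
  γ = (-6 - (-2)·-0.0625 - (2)·1.0281) / (7) = -1.1687

(-0.0625, 1.0281, -1.1687)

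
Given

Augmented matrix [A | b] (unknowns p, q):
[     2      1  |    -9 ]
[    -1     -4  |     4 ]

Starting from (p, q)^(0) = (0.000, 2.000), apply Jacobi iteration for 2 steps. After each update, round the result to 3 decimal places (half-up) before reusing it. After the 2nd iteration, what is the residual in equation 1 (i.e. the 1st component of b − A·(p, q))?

Iteration 1:
  p = (-9 - (1)·2.000) / (2) = -5.500
  q = (4 - (-1)·0.000) / (-4) = -1.000
Iteration 2:
  p = (-9 - (1)·-1.000) / (2) = -4.000
  q = (4 - (-1)·-5.500) / (-4) = 0.375
Residual b − A·x = (-1.375, 1.500)

-1.375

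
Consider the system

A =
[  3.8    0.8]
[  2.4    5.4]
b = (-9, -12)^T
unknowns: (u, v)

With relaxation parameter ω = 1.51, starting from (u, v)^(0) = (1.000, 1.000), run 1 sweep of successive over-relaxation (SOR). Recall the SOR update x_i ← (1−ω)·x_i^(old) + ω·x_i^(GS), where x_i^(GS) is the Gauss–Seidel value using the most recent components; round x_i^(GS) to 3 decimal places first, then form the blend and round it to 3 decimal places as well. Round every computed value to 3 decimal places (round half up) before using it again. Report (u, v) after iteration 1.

(-4.404, -0.910)

Iteration 1:
  u: GS value = (-9 - (0.8)·1.000) / (3.8) = -2.579;  u ← (1−ω)·1.000 + ω·-2.579 = -4.404
  v: GS value = (-12 - (2.4)·-4.404) / (5.4) = -0.265;  v ← (1−ω)·1.000 + ω·-0.265 = -0.910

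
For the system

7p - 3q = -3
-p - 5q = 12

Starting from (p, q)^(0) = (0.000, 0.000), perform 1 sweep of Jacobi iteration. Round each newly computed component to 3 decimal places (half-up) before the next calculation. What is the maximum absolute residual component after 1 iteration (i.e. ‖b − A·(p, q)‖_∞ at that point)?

7.197

Iteration 1:
  p = (-3 - (-3)·0.000) / (7) = -0.429
  q = (12 - (-1)·0.000) / (-5) = -2.400
Residual b − A·x = (-7.197, -0.429); ∞-norm = 7.197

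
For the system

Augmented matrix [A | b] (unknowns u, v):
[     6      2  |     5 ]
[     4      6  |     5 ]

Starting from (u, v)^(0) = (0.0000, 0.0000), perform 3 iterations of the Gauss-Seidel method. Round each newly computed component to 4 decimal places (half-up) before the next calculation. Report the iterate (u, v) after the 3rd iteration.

(0.7202, 0.3532)

Iteration 1:
  u = (5 - (2)·0.0000) / (6) = 0.8333
  v = (5 - (4)·0.8333) / (6) = 0.2778
Iteration 2:
  u = (5 - (2)·0.2778) / (6) = 0.7407
  v = (5 - (4)·0.7407) / (6) = 0.3395
Iteration 3:
  u = (5 - (2)·0.3395) / (6) = 0.7202
  v = (5 - (4)·0.7202) / (6) = 0.3532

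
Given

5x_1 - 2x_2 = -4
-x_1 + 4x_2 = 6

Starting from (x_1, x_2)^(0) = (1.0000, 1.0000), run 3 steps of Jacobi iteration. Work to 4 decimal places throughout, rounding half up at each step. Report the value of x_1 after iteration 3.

-0.2400

Iteration 1:
  x_1 = (-4 - (-2)·1.0000) / (5) = -0.4000
  x_2 = (6 - (-1)·1.0000) / (4) = 1.7500
Iteration 2:
  x_1 = (-4 - (-2)·1.7500) / (5) = -0.1000
  x_2 = (6 - (-1)·-0.4000) / (4) = 1.4000
Iteration 3:
  x_1 = (-4 - (-2)·1.4000) / (5) = -0.2400
  x_2 = (6 - (-1)·-0.1000) / (4) = 1.4750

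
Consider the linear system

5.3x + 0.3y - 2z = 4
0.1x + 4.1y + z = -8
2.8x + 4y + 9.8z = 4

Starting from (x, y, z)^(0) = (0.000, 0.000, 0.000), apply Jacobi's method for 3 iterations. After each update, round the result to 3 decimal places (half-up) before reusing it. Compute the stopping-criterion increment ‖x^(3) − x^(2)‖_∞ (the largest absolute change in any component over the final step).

Iteration 1:
  x = (4 - (0.3)·0.000 - (-2)·0.000) / (5.3) = 0.755
  y = (-8 - (0.1)·0.000 - (1)·0.000) / (4.1) = -1.951
  z = (4 - (2.8)·0.000 - (4)·0.000) / (9.8) = 0.408
Iteration 2:
  x = (4 - (0.3)·-1.951 - (-2)·0.408) / (5.3) = 1.019
  y = (-8 - (0.1)·0.755 - (1)·0.408) / (4.1) = -2.069
  z = (4 - (2.8)·0.755 - (4)·-1.951) / (9.8) = 0.989
Iteration 3:
  x = (4 - (0.3)·-2.069 - (-2)·0.989) / (5.3) = 1.245
  y = (-8 - (0.1)·1.019 - (1)·0.989) / (4.1) = -2.217
  z = (4 - (2.8)·1.019 - (4)·-2.069) / (9.8) = 0.962
Change: (0.226, -0.148, -0.027) → max |·| = 0.226

0.226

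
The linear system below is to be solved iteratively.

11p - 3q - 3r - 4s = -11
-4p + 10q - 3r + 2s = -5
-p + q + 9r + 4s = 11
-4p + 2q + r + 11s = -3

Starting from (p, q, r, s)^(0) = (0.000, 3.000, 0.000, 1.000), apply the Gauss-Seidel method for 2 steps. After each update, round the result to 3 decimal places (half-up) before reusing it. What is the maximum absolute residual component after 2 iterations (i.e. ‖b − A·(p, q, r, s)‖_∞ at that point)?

2.099

Iteration 1:
  p = (-11 - (-3)·3.000 - (-3)·0.000 - (-4)·1.000) / (11) = 0.182
  q = (-5 - (-4)·0.182 - (-3)·0.000 - (2)·1.000) / (10) = -0.627
  r = (11 - (-1)·0.182 - (1)·-0.627 - (4)·1.000) / (9) = 0.868
  s = (-3 - (-4)·0.182 - (2)·-0.627 - (1)·0.868) / (11) = -0.171
Iteration 2:
  p = (-11 - (-3)·-0.627 - (-3)·0.868 - (-4)·-0.171) / (11) = -0.996
  q = (-5 - (-4)·-0.996 - (-3)·0.868 - (2)·-0.171) / (10) = -0.604
  r = (11 - (-1)·-0.996 - (1)·-0.604 - (4)·-0.171) / (9) = 1.255
  s = (-3 - (-4)·-0.996 - (2)·-0.604 - (1)·1.255) / (11) = -0.639
Residual b − A·x = (-0.647, 2.099, 1.869, -0.002); ∞-norm = 2.099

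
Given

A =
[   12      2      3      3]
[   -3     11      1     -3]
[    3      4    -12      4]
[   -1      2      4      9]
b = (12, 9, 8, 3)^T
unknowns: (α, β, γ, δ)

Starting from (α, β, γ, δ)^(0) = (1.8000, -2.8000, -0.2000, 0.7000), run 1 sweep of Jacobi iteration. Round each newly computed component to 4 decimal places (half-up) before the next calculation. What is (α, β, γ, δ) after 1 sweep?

(1.3417, 1.5182, -0.9167, 1.2444)

Iteration 1:
  α = (12 - (2)·-2.8000 - (3)·-0.2000 - (3)·0.7000) / (12) = 1.3417
  β = (9 - (-3)·1.8000 - (1)·-0.2000 - (-3)·0.7000) / (11) = 1.5182
  γ = (8 - (3)·1.8000 - (4)·-2.8000 - (4)·0.7000) / (-12) = -0.9167
  δ = (3 - (-1)·1.8000 - (2)·-2.8000 - (4)·-0.2000) / (9) = 1.2444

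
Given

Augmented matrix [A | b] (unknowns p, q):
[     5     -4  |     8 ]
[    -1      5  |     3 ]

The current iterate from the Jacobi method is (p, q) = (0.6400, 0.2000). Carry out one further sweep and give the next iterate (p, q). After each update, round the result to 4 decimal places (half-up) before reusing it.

(1.7600, 0.7280)

One sweep:
  p = (8 - (-4)·0.2000) / (5) = 1.7600
  q = (3 - (-1)·0.6400) / (5) = 0.7280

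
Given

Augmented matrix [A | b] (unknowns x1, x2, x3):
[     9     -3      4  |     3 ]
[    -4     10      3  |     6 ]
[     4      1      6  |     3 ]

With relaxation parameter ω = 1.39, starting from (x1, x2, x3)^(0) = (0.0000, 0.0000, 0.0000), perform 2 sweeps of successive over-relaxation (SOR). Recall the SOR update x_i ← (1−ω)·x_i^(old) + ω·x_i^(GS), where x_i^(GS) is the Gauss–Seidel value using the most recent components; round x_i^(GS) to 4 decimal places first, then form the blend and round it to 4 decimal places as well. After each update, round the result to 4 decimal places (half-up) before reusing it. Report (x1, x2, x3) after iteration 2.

(0.7805, 0.8370, -0.2271)

Iteration 1:
  x1: GS value = (3 - (-3)·0.0000 - (4)·0.0000) / (9) = 0.3333;  x1 ← (1−ω)·0.0000 + ω·0.3333 = 0.4633
  x2: GS value = (6 - (-4)·0.4633 - (3)·0.0000) / (10) = 0.7853;  x2 ← (1−ω)·0.0000 + ω·0.7853 = 1.0916
  x3: GS value = (3 - (4)·0.4633 - (1)·1.0916) / (6) = 0.0092;  x3 ← (1−ω)·0.0000 + ω·0.0092 = 0.0128
Iteration 2:
  x1: GS value = (3 - (-3)·1.0916 - (4)·0.0128) / (9) = 0.6915;  x1 ← (1−ω)·0.4633 + ω·0.6915 = 0.7805
  x2: GS value = (6 - (-4)·0.7805 - (3)·0.0128) / (10) = 0.9084;  x2 ← (1−ω)·1.0916 + ω·0.9084 = 0.8370
  x3: GS value = (3 - (4)·0.7805 - (1)·0.8370) / (6) = -0.1598;  x3 ← (1−ω)·0.0128 + ω·-0.1598 = -0.2271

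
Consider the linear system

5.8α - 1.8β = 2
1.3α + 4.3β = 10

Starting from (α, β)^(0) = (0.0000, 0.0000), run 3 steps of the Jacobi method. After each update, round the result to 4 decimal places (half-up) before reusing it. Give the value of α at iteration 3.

Iteration 1:
  α = (2 - (-1.8)·0.0000) / (5.8) = 0.3448
  β = (10 - (1.3)·0.0000) / (4.3) = 2.3256
Iteration 2:
  α = (2 - (-1.8)·2.3256) / (5.8) = 1.0666
  β = (10 - (1.3)·0.3448) / (4.3) = 2.2213
Iteration 3:
  α = (2 - (-1.8)·2.2213) / (5.8) = 1.0342
  β = (10 - (1.3)·1.0666) / (4.3) = 2.0031

1.0342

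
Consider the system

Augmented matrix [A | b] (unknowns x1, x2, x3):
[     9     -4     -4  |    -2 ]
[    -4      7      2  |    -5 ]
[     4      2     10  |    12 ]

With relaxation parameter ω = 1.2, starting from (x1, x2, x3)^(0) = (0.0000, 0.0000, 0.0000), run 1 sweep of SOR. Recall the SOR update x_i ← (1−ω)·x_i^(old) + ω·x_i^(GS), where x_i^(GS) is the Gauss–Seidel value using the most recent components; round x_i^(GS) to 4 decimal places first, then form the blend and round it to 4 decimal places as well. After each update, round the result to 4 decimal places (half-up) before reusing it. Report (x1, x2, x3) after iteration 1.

(-0.2666, -1.0399, 1.8175)

Iteration 1:
  x1: GS value = (-2 - (-4)·0.0000 - (-4)·0.0000) / (9) = -0.2222;  x1 ← (1−ω)·0.0000 + ω·-0.2222 = -0.2666
  x2: GS value = (-5 - (-4)·-0.2666 - (2)·0.0000) / (7) = -0.8666;  x2 ← (1−ω)·0.0000 + ω·-0.8666 = -1.0399
  x3: GS value = (12 - (4)·-0.2666 - (2)·-1.0399) / (10) = 1.5146;  x3 ← (1−ω)·0.0000 + ω·1.5146 = 1.8175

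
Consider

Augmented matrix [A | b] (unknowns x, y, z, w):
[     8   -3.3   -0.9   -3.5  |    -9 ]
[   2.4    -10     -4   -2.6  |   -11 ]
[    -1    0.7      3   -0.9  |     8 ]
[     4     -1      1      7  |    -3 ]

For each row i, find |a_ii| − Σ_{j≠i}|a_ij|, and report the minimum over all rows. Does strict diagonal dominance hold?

row 1: |8| − (3.3+0.9+3.5) = 0.3
row 2: |-10| − (2.4+4+2.6) = 1
row 3: |3| − (1+0.7+0.9) = 0.4
row 4: |7| − (4+1+1) = 1
minimum over rows = 0.3 → strictly diagonally dominant (convergence guaranteed)

0.3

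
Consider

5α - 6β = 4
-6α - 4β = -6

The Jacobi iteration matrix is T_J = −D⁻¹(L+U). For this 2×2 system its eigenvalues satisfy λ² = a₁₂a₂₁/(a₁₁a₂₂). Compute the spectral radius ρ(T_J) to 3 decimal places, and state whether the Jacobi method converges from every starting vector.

1.342

a₁₂a₂₁/(a₁₁a₂₂) = (-6)·(-6) / ((5)·(-4)) = -1.800000
ρ = √|-1.800000| = √1.800000 = 1.342
ρ > 1, so Jacobi diverges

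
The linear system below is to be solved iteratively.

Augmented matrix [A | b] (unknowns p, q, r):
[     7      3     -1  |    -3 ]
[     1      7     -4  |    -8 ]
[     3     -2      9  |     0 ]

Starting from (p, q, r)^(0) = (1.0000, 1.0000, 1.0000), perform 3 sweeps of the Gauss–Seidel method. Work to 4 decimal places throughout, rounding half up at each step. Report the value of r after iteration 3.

-0.2717

Iteration 1:
  p = (-3 - (3)·1.0000 - (-1)·1.0000) / (7) = -0.7143
  q = (-8 - (1)·-0.7143 - (-4)·1.0000) / (7) = -0.4694
  r = (0 - (3)·-0.7143 - (-2)·-0.4694) / (9) = 0.1338
Iteration 2:
  p = (-3 - (3)·-0.4694 - (-1)·0.1338) / (7) = -0.2083
  q = (-8 - (1)·-0.2083 - (-4)·0.1338) / (7) = -1.0366
  r = (0 - (3)·-0.2083 - (-2)·-1.0366) / (9) = -0.1609
Iteration 3:
  p = (-3 - (3)·-1.0366 - (-1)·-0.1609) / (7) = -0.0073
  q = (-8 - (1)·-0.0073 - (-4)·-0.1609) / (7) = -1.2338
  r = (0 - (3)·-0.0073 - (-2)·-1.2338) / (9) = -0.2717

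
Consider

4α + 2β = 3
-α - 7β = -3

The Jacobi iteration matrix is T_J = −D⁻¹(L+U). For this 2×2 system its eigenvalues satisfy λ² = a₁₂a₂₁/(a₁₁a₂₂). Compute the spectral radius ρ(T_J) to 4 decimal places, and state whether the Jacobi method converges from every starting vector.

0.2673

a₁₂a₂₁/(a₁₁a₂₂) = (2)·(-1) / ((4)·(-7)) = 0.071429
ρ = √|0.071429| = √0.071429 = 0.2673
ρ < 1, so Jacobi converges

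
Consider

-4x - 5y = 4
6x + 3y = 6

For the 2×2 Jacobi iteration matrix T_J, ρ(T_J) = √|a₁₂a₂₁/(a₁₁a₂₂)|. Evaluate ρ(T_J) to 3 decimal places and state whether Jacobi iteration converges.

1.581

a₁₂a₂₁/(a₁₁a₂₂) = (-5)·(6) / ((-4)·(3)) = 2.500000
ρ = √|2.500000| = √2.500000 = 1.581
ρ > 1, so Jacobi diverges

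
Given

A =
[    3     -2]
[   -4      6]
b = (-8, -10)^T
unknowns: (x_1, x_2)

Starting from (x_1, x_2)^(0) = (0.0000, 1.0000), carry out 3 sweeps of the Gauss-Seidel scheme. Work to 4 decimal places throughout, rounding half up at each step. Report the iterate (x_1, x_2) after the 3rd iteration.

Iteration 1:
  x_1 = (-8 - (-2)·1.0000) / (3) = -2.0000
  x_2 = (-10 - (-4)·-2.0000) / (6) = -3.0000
Iteration 2:
  x_1 = (-8 - (-2)·-3.0000) / (3) = -4.6667
  x_2 = (-10 - (-4)·-4.6667) / (6) = -4.7778
Iteration 3:
  x_1 = (-8 - (-2)·-4.7778) / (3) = -5.8519
  x_2 = (-10 - (-4)·-5.8519) / (6) = -5.5679

(-5.8519, -5.5679)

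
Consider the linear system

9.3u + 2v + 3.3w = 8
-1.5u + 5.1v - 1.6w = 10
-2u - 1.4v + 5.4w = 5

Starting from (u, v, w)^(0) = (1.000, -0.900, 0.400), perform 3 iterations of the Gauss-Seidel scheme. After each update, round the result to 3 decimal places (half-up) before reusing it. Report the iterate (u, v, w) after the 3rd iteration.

Iteration 1:
  u = (8 - (2)·-0.900 - (3.3)·0.400) / (9.3) = 0.912
  v = (10 - (-1.5)·0.912 - (-1.6)·0.400) / (5.1) = 2.355
  w = (5 - (-2)·0.912 - (-1.4)·2.355) / (5.4) = 1.874
Iteration 2:
  u = (8 - (2)·2.355 - (3.3)·1.874) / (9.3) = -0.311
  v = (10 - (-1.5)·-0.311 - (-1.6)·1.874) / (5.1) = 2.457
  w = (5 - (-2)·-0.311 - (-1.4)·2.457) / (5.4) = 1.448
Iteration 3:
  u = (8 - (2)·2.457 - (3.3)·1.448) / (9.3) = -0.182
  v = (10 - (-1.5)·-0.182 - (-1.6)·1.448) / (5.1) = 2.362
  w = (5 - (-2)·-0.182 - (-1.4)·2.362) / (5.4) = 1.471

(-0.182, 2.362, 1.471)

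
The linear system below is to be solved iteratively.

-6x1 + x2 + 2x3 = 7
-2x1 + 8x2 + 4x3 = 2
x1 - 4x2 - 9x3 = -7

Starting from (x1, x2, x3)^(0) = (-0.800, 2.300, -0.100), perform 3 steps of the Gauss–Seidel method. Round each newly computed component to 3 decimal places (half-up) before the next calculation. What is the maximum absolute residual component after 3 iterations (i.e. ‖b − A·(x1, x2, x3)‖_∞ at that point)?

0.148

Iteration 1:
  x1 = (7 - (1)·2.300 - (2)·-0.100) / (-6) = -0.817
  x2 = (2 - (-2)·-0.817 - (4)·-0.100) / (8) = 0.096
  x3 = (-7 - (1)·-0.817 - (-4)·0.096) / (-9) = 0.644
Iteration 2:
  x1 = (7 - (1)·0.096 - (2)·0.644) / (-6) = -0.936
  x2 = (2 - (-2)·-0.936 - (4)·0.644) / (8) = -0.306
  x3 = (-7 - (1)·-0.936 - (-4)·-0.306) / (-9) = 0.810
Iteration 3:
  x1 = (7 - (1)·-0.306 - (2)·0.810) / (-6) = -0.948
  x2 = (2 - (-2)·-0.948 - (4)·0.810) / (8) = -0.392
  x3 = (-7 - (1)·-0.948 - (-4)·-0.392) / (-9) = 0.847
Residual b − A·x = (0.010, -0.148, 0.003); ∞-norm = 0.148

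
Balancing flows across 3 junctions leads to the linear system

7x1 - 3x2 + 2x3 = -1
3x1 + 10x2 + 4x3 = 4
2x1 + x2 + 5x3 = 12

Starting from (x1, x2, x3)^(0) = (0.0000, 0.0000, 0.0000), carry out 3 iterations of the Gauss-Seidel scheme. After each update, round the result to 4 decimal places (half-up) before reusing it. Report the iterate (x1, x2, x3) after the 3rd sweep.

(-1.0747, -0.3670, 2.9033)

Iteration 1:
  x1 = (-1 - (-3)·0.0000 - (2)·0.0000) / (7) = -0.1429
  x2 = (4 - (3)·-0.1429 - (4)·0.0000) / (10) = 0.4429
  x3 = (12 - (2)·-0.1429 - (1)·0.4429) / (5) = 2.3686
Iteration 2:
  x1 = (-1 - (-3)·0.4429 - (2)·2.3686) / (7) = -0.6298
  x2 = (4 - (3)·-0.6298 - (4)·2.3686) / (10) = -0.3585
  x3 = (12 - (2)·-0.6298 - (1)·-0.3585) / (5) = 2.7236
Iteration 3:
  x1 = (-1 - (-3)·-0.3585 - (2)·2.7236) / (7) = -1.0747
  x2 = (4 - (3)·-1.0747 - (4)·2.7236) / (10) = -0.3670
  x3 = (12 - (2)·-1.0747 - (1)·-0.3670) / (5) = 2.9033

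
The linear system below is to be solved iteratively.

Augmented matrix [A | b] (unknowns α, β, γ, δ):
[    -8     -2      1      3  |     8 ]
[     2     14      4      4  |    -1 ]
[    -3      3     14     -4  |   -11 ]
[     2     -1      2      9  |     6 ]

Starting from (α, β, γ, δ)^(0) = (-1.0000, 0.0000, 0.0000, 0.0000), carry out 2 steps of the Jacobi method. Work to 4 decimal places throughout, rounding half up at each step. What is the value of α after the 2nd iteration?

-0.8095

Iteration 1:
  α = (8 - (-2)·0.0000 - (1)·0.0000 - (3)·0.0000) / (-8) = -1.0000
  β = (-1 - (2)·-1.0000 - (4)·0.0000 - (4)·0.0000) / (14) = 0.0714
  γ = (-11 - (-3)·-1.0000 - (3)·0.0000 - (-4)·0.0000) / (14) = -1.0000
  δ = (6 - (2)·-1.0000 - (-1)·0.0000 - (2)·0.0000) / (9) = 0.8889
Iteration 2:
  α = (8 - (-2)·0.0714 - (1)·-1.0000 - (3)·0.8889) / (-8) = -0.8095
  β = (-1 - (2)·-1.0000 - (4)·-1.0000 - (4)·0.8889) / (14) = 0.1032
  γ = (-11 - (-3)·-1.0000 - (3)·0.0714 - (-4)·0.8889) / (14) = -0.7613
  δ = (6 - (2)·-1.0000 - (-1)·0.0714 - (2)·-1.0000) / (9) = 1.1190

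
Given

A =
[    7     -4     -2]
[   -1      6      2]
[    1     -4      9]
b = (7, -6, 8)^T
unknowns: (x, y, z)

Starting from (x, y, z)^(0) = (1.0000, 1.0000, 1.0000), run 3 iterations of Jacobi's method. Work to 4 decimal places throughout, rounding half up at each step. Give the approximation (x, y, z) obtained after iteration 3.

(0.4195, -0.9409, 0.3251)

Iteration 1:
  x = (7 - (-4)·1.0000 - (-2)·1.0000) / (7) = 1.8571
  y = (-6 - (-1)·1.0000 - (2)·1.0000) / (6) = -1.1667
  z = (8 - (1)·1.0000 - (-4)·1.0000) / (9) = 1.2222
Iteration 2:
  x = (7 - (-4)·-1.1667 - (-2)·1.2222) / (7) = 0.6825
  y = (-6 - (-1)·1.8571 - (2)·1.2222) / (6) = -1.0979
  z = (8 - (1)·1.8571 - (-4)·-1.1667) / (9) = 0.1640
Iteration 3:
  x = (7 - (-4)·-1.0979 - (-2)·0.1640) / (7) = 0.4195
  y = (-6 - (-1)·0.6825 - (2)·0.1640) / (6) = -0.9409
  z = (8 - (1)·0.6825 - (-4)·-1.0979) / (9) = 0.3251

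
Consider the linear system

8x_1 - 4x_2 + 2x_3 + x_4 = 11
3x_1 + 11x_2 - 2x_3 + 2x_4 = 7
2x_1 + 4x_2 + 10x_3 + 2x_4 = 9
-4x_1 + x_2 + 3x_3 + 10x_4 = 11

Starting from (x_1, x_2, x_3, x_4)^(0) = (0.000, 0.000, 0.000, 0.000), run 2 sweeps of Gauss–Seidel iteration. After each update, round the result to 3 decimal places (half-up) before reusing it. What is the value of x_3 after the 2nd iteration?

Iteration 1:
  x_1 = (11 - (-4)·0.000 - (2)·0.000 - (1)·0.000) / (8) = 1.375
  x_2 = (7 - (3)·1.375 - (-2)·0.000 - (2)·0.000) / (11) = 0.261
  x_3 = (9 - (2)·1.375 - (4)·0.261 - (2)·0.000) / (10) = 0.521
  x_4 = (11 - (-4)·1.375 - (1)·0.261 - (3)·0.521) / (10) = 1.468
Iteration 2:
  x_1 = (11 - (-4)·0.261 - (2)·0.521 - (1)·1.468) / (8) = 1.192
  x_2 = (7 - (3)·1.192 - (-2)·0.521 - (2)·1.468) / (11) = 0.139
  x_3 = (9 - (2)·1.192 - (4)·0.139 - (2)·1.468) / (10) = 0.312
  x_4 = (11 - (-4)·1.192 - (1)·0.139 - (3)·0.312) / (10) = 1.469

0.312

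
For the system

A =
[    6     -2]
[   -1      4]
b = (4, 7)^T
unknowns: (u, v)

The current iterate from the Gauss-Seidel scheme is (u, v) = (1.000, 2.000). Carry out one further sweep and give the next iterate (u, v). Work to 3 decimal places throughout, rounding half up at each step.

(1.333, 2.083)

One sweep:
  u = (4 - (-2)·2.000) / (6) = 1.333
  v = (7 - (-1)·1.333) / (4) = 2.083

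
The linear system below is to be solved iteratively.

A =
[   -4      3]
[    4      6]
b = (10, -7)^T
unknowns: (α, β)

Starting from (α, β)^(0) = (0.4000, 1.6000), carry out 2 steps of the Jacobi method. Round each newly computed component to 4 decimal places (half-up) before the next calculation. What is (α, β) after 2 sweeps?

(-3.5750, -0.3000)

Iteration 1:
  α = (10 - (3)·1.6000) / (-4) = -1.3000
  β = (-7 - (4)·0.4000) / (6) = -1.4333
Iteration 2:
  α = (10 - (3)·-1.4333) / (-4) = -3.5750
  β = (-7 - (4)·-1.3000) / (6) = -0.3000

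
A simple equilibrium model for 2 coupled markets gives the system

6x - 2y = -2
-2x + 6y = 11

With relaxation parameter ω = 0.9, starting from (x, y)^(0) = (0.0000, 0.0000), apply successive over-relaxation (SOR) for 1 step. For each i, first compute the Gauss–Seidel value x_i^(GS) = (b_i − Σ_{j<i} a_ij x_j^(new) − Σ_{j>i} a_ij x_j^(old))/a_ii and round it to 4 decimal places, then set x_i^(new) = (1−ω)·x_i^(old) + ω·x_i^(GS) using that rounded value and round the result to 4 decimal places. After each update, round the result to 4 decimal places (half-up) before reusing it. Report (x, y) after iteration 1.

(-0.3000, 1.5600)

Iteration 1:
  x: GS value = (-2 - (-2)·0.0000) / (6) = -0.3333;  x ← (1−ω)·0.0000 + ω·-0.3333 = -0.3000
  y: GS value = (11 - (-2)·-0.3000) / (6) = 1.7333;  y ← (1−ω)·0.0000 + ω·1.7333 = 1.5600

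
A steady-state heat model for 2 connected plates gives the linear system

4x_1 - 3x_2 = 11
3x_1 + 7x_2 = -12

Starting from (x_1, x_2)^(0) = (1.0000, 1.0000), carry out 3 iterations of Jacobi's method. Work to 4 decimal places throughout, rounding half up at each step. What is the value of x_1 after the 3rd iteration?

Iteration 1:
  x_1 = (11 - (-3)·1.0000) / (4) = 3.5000
  x_2 = (-12 - (3)·1.0000) / (7) = -2.1429
Iteration 2:
  x_1 = (11 - (-3)·-2.1429) / (4) = 1.1428
  x_2 = (-12 - (3)·3.5000) / (7) = -3.2143
Iteration 3:
  x_1 = (11 - (-3)·-3.2143) / (4) = 0.3393
  x_2 = (-12 - (3)·1.1428) / (7) = -2.2041

0.3393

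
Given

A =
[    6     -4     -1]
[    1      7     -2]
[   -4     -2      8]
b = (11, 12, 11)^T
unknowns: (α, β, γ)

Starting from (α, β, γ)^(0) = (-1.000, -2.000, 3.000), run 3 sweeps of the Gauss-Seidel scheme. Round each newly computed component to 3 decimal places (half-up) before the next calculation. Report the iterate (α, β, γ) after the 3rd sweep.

Iteration 1:
  α = (11 - (-4)·-2.000 - (-1)·3.000) / (6) = 1.000
  β = (12 - (1)·1.000 - (-2)·3.000) / (7) = 2.429
  γ = (11 - (-4)·1.000 - (-2)·2.429) / (8) = 2.482
Iteration 2:
  α = (11 - (-4)·2.429 - (-1)·2.482) / (6) = 3.866
  β = (12 - (1)·3.866 - (-2)·2.482) / (7) = 1.871
  γ = (11 - (-4)·3.866 - (-2)·1.871) / (8) = 3.776
Iteration 3:
  α = (11 - (-4)·1.871 - (-1)·3.776) / (6) = 3.710
  β = (12 - (1)·3.710 - (-2)·3.776) / (7) = 2.263
  γ = (11 - (-4)·3.710 - (-2)·2.263) / (8) = 3.796

(3.710, 2.263, 3.796)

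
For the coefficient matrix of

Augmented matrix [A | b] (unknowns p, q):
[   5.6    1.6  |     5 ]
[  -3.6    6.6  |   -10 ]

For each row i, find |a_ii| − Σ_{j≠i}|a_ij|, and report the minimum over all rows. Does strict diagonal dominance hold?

3

row 1: |5.6| − (1.6) = 4
row 2: |6.6| − (3.6) = 3
minimum over rows = 3 → strictly diagonally dominant (convergence guaranteed)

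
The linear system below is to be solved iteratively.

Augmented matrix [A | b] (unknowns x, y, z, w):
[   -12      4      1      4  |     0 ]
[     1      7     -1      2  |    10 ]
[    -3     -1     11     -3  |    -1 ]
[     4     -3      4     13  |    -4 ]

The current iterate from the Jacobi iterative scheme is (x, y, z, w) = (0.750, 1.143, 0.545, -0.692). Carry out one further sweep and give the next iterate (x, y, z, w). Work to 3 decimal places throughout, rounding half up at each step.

One sweep:
  x = (0 - (4)·1.143 - (1)·0.545 - (4)·-0.692) / (-12) = 0.196
  y = (10 - (1)·0.750 - (-1)·0.545 - (2)·-0.692) / (7) = 1.597
  z = (-1 - (-3)·0.750 - (-1)·1.143 - (-3)·-0.692) / (11) = 0.029
  w = (-4 - (4)·0.750 - (-3)·1.143 - (4)·0.545) / (13) = -0.442

(0.196, 1.597, 0.029, -0.442)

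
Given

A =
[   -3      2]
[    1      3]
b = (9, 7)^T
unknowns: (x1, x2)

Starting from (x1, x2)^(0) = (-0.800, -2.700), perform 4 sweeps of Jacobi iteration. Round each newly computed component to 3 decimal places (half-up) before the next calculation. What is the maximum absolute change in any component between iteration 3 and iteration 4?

Iteration 1:
  x1 = (9 - (2)·-2.700) / (-3) = -4.800
  x2 = (7 - (1)·-0.800) / (3) = 2.600
Iteration 2:
  x1 = (9 - (2)·2.600) / (-3) = -1.267
  x2 = (7 - (1)·-4.800) / (3) = 3.933
Iteration 3:
  x1 = (9 - (2)·3.933) / (-3) = -0.378
  x2 = (7 - (1)·-1.267) / (3) = 2.756
Iteration 4:
  x1 = (9 - (2)·2.756) / (-3) = -1.163
  x2 = (7 - (1)·-0.378) / (3) = 2.459
Change: (-0.785, -0.297) → max |·| = 0.785

0.785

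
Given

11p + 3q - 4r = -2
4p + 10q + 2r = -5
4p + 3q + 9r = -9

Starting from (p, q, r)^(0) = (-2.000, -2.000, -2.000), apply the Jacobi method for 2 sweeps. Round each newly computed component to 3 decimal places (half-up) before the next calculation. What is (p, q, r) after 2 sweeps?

(-0.171, -0.466, -1.072)

Iteration 1:
  p = (-2 - (3)·-2.000 - (-4)·-2.000) / (11) = -0.364
  q = (-5 - (4)·-2.000 - (2)·-2.000) / (10) = 0.700
  r = (-9 - (4)·-2.000 - (3)·-2.000) / (9) = 0.556
Iteration 2:
  p = (-2 - (3)·0.700 - (-4)·0.556) / (11) = -0.171
  q = (-5 - (4)·-0.364 - (2)·0.556) / (10) = -0.466
  r = (-9 - (4)·-0.364 - (3)·0.700) / (9) = -1.072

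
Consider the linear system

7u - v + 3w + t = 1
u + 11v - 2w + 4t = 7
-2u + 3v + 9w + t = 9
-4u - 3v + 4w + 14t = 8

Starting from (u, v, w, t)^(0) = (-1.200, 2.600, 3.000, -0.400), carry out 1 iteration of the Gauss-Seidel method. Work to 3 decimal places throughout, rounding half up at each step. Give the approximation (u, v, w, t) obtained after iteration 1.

(-0.714, 1.392, 0.422, 0.545)

Iteration 1:
  u = (1 - (-1)·2.600 - (3)·3.000 - (1)·-0.400) / (7) = -0.714
  v = (7 - (1)·-0.714 - (-2)·3.000 - (4)·-0.400) / (11) = 1.392
  w = (9 - (-2)·-0.714 - (3)·1.392 - (1)·-0.400) / (9) = 0.422
  t = (8 - (-4)·-0.714 - (-3)·1.392 - (4)·0.422) / (14) = 0.545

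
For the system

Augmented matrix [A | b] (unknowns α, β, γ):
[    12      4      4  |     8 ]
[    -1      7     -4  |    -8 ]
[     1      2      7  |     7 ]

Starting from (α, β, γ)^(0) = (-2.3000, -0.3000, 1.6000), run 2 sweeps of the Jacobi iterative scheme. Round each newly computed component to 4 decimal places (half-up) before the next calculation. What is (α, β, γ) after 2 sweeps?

Iteration 1:
  α = (8 - (4)·-0.3000 - (4)·1.6000) / (12) = 0.2333
  β = (-8 - (-1)·-2.3000 - (-4)·1.6000) / (7) = -0.5571
  γ = (7 - (1)·-2.3000 - (2)·-0.3000) / (7) = 1.4143
Iteration 2:
  α = (8 - (4)·-0.5571 - (4)·1.4143) / (12) = 0.3809
  β = (-8 - (-1)·0.2333 - (-4)·1.4143) / (7) = -0.3014
  γ = (7 - (1)·0.2333 - (2)·-0.5571) / (7) = 1.1258

(0.3809, -0.3014, 1.1258)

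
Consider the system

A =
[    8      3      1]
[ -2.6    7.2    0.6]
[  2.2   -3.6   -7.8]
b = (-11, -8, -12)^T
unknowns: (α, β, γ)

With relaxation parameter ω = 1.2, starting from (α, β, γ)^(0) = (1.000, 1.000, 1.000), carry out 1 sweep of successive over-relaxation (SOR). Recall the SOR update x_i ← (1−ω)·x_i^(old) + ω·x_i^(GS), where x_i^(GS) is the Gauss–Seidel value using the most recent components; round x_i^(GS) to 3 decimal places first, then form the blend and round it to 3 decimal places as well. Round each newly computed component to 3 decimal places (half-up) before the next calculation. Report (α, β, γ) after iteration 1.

(-2.450, -2.695, 2.309)

Iteration 1:
  α: GS value = (-11 - (3)·1.000 - (1)·1.000) / (8) = -1.875;  α ← (1−ω)·1.000 + ω·-1.875 = -2.450
  β: GS value = (-8 - (-2.6)·-2.450 - (0.6)·1.000) / (7.2) = -2.079;  β ← (1−ω)·1.000 + ω·-2.079 = -2.695
  γ: GS value = (-12 - (2.2)·-2.450 - (-3.6)·-2.695) / (-7.8) = 2.091;  γ ← (1−ω)·1.000 + ω·2.091 = 2.309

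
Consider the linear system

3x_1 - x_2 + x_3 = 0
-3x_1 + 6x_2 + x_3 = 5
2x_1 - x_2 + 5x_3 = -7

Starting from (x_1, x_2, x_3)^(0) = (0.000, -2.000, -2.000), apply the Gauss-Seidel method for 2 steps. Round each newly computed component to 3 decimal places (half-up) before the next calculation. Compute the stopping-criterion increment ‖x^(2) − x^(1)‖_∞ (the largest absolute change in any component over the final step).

0.778

Iteration 1:
  x_1 = (0 - (-1)·-2.000 - (1)·-2.000) / (3) = 0.000
  x_2 = (5 - (-3)·0.000 - (1)·-2.000) / (6) = 1.167
  x_3 = (-7 - (2)·0.000 - (-1)·1.167) / (5) = -1.167
Iteration 2:
  x_1 = (0 - (-1)·1.167 - (1)·-1.167) / (3) = 0.778
  x_2 = (5 - (-3)·0.778 - (1)·-1.167) / (6) = 1.417
  x_3 = (-7 - (2)·0.778 - (-1)·1.417) / (5) = -1.428
Change: (0.778, 0.250, -0.261) → max |·| = 0.778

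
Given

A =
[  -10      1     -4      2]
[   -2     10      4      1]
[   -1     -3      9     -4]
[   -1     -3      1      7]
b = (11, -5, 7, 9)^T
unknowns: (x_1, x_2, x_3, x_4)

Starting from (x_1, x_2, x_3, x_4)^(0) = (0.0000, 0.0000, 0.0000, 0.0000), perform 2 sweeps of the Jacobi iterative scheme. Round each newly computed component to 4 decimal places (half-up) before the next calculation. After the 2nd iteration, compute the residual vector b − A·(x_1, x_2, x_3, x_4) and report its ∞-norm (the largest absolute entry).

4.0130

Iteration 1:
  x_1 = (11 - (1)·0.0000 - (-4)·0.0000 - (2)·0.0000) / (-10) = -1.1000
  x_2 = (-5 - (-2)·0.0000 - (4)·0.0000 - (1)·0.0000) / (10) = -0.5000
  x_3 = (7 - (-1)·0.0000 - (-3)·0.0000 - (-4)·0.0000) / (9) = 0.7778
  x_4 = (9 - (-1)·0.0000 - (-3)·0.0000 - (1)·0.0000) / (7) = 1.2857
Iteration 2:
  x_1 = (11 - (1)·-0.5000 - (-4)·0.7778 - (2)·1.2857) / (-10) = -1.2040
  x_2 = (-5 - (-2)·-1.1000 - (4)·0.7778 - (1)·1.2857) / (10) = -1.1597
  x_3 = (7 - (-1)·-1.1000 - (-3)·-0.5000 - (-4)·1.2857) / (9) = 1.0603
  x_4 = (9 - (-1)·-1.1000 - (-3)·-0.5000 - (1)·0.7778) / (7) = 0.8032
Residual b − A·x = (2.7545, -0.8554, -4.0130, -2.3658); ∞-norm = 4.0130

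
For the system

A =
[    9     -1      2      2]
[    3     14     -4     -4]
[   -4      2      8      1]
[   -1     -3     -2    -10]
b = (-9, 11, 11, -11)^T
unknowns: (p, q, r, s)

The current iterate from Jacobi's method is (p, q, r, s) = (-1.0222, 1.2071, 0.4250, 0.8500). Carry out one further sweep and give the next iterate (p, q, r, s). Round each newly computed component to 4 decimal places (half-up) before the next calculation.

(-1.1492, 1.3690, 0.4559, 0.7551)

One sweep:
  p = (-9 - (-1)·1.2071 - (2)·0.4250 - (2)·0.8500) / (9) = -1.1492
  q = (11 - (3)·-1.0222 - (-4)·0.4250 - (-4)·0.8500) / (14) = 1.3690
  r = (11 - (-4)·-1.0222 - (2)·1.2071 - (1)·0.8500) / (8) = 0.4559
  s = (-11 - (-1)·-1.0222 - (-3)·1.2071 - (-2)·0.4250) / (-10) = 0.7551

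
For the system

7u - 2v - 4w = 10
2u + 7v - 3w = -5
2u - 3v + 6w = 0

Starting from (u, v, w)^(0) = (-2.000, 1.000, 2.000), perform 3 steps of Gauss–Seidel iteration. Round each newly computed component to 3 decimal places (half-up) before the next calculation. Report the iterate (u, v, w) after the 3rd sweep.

Iteration 1:
  u = (10 - (-2)·1.000 - (-4)·2.000) / (7) = 2.857
  v = (-5 - (2)·2.857 - (-3)·2.000) / (7) = -0.673
  w = (0 - (2)·2.857 - (-3)·-0.673) / (6) = -1.289
Iteration 2:
  u = (10 - (-2)·-0.673 - (-4)·-1.289) / (7) = 0.500
  v = (-5 - (2)·0.500 - (-3)·-1.289) / (7) = -1.410
  w = (0 - (2)·0.500 - (-3)·-1.410) / (6) = -0.872
Iteration 3:
  u = (10 - (-2)·-1.410 - (-4)·-0.872) / (7) = 0.527
  v = (-5 - (2)·0.527 - (-3)·-0.872) / (7) = -1.239
  w = (0 - (2)·0.527 - (-3)·-1.239) / (6) = -0.795

(0.527, -1.239, -0.795)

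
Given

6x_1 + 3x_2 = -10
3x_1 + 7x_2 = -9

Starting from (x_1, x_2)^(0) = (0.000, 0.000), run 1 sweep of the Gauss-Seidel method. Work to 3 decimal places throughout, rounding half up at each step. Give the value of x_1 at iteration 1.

-1.667

Iteration 1:
  x_1 = (-10 - (3)·0.000) / (6) = -1.667
  x_2 = (-9 - (3)·-1.667) / (7) = -0.571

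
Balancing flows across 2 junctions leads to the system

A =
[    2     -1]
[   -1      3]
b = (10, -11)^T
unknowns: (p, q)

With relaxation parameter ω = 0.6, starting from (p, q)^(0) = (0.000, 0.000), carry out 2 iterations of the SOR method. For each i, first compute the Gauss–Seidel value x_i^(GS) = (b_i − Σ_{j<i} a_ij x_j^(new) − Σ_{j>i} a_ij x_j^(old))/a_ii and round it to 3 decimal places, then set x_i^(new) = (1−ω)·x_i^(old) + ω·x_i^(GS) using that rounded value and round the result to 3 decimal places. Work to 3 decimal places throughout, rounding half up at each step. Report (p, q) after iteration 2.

(3.720, -2.096)

Iteration 1:
  p: GS value = (10 - (-1)·0.000) / (2) = 5.000;  p ← (1−ω)·0.000 + ω·5.000 = 3.000
  q: GS value = (-11 - (-1)·3.000) / (3) = -2.667;  q ← (1−ω)·0.000 + ω·-2.667 = -1.600
Iteration 2:
  p: GS value = (10 - (-1)·-1.600) / (2) = 4.200;  p ← (1−ω)·3.000 + ω·4.200 = 3.720
  q: GS value = (-11 - (-1)·3.720) / (3) = -2.427;  q ← (1−ω)·-1.600 + ω·-2.427 = -2.096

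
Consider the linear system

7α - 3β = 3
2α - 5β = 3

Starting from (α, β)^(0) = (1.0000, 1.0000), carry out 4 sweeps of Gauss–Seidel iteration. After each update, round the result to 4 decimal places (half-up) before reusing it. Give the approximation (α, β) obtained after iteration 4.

Iteration 1:
  α = (3 - (-3)·1.0000) / (7) = 0.8571
  β = (3 - (2)·0.8571) / (-5) = -0.2572
Iteration 2:
  α = (3 - (-3)·-0.2572) / (7) = 0.3183
  β = (3 - (2)·0.3183) / (-5) = -0.4727
Iteration 3:
  α = (3 - (-3)·-0.4727) / (7) = 0.2260
  β = (3 - (2)·0.2260) / (-5) = -0.5096
Iteration 4:
  α = (3 - (-3)·-0.5096) / (7) = 0.2102
  β = (3 - (2)·0.2102) / (-5) = -0.5159

(0.2102, -0.5159)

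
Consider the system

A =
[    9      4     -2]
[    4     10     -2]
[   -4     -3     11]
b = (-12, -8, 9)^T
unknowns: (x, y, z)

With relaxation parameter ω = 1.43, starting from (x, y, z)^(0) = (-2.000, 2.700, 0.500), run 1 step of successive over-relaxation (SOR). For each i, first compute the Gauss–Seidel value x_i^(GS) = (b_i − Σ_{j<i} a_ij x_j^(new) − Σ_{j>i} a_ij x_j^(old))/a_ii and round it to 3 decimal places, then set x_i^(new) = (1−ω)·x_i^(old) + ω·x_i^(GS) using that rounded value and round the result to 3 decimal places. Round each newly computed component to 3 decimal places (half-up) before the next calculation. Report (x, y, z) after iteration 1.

Iteration 1:
  x: GS value = (-12 - (4)·2.700 - (-2)·0.500) / (9) = -2.422;  x ← (1−ω)·-2.000 + ω·-2.422 = -2.603
  y: GS value = (-8 - (4)·-2.603 - (-2)·0.500) / (10) = 0.341;  y ← (1−ω)·2.700 + ω·0.341 = -0.673
  z: GS value = (9 - (-4)·-2.603 - (-3)·-0.673) / (11) = -0.312;  z ← (1−ω)·0.500 + ω·-0.312 = -0.661

(-2.603, -0.673, -0.661)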